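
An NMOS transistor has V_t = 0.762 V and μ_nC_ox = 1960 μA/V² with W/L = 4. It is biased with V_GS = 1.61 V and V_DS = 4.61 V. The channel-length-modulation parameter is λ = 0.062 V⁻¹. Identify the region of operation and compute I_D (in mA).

Saturation; I_D = 3.62 mA

k_n = μ_nC_ox · (W/L) = 7.84 mA/V².
V_ov = V_GS − V_t = 1.61 − 0.762 = 0.848 V.
Since V_DS = 4.61 V ≥ V_ov = 0.848 V, the device is in saturation.
I_D = ½ k_n V_ov² (1 + λ V_DS) = 0.5 × 7.84 × 0.848² × (1 + 0.062 × 4.61) = 3.62 mA.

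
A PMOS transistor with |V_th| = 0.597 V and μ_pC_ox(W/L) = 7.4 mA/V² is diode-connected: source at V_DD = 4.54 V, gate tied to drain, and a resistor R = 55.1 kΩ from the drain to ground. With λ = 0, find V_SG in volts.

With gate tied to drain, V_SG = V_SD ≥ V_SG − |V_th|, so the device is in saturation.
KCL at the drain: ½ k_p (V_SG − |V_th|)² = (V_DD − V_SG)/R.
Let x = V_SG − 0.597. Then 204 x² + x − 3.943 = 0, giving x = 0.137 V (positive root), so V_SG = 0.734 V.
I_D = (V_DD − V_SG)/R = (4.54 − 0.734) / 55.1 = 0.0691 mA.

V_SG = 0.734 V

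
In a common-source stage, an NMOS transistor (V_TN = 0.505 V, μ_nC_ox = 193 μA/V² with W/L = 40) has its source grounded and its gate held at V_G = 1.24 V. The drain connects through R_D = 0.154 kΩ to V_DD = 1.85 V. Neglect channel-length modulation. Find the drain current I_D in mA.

I_D = 2.09 mA

V_GS = V_G = 1.24 V, so V_ov = 1.24 − 0.505 = 0.735 V.
k_n = μ_nC_ox · (W/L) = 7.72 mA/V².
Assume saturation: I_D = ½ k_n V_ov² = 0.5 × 7.72 × 0.735² = 2.09 mA, giving V_DS = V_DD − I_D R_D = 1.85 − 2.09 × 0.154 = 1.53 V.
V_DS = 1.53 V ≥ V_ov = 0.735 V, confirming saturation.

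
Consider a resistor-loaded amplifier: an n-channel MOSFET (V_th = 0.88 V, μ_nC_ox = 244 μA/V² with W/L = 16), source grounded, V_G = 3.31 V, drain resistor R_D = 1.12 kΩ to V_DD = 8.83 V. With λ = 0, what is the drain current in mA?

I_D = 7.06 mA

V_GS = V_G = 3.31 V, so V_ov = 3.31 − 0.88 = 2.43 V.
k_n = μ_nC_ox · (W/L) = 3.904 mA/V².
Assume saturation: I_D = ½ k_n V_ov² = 0.5 × 3.904 × 2.43² = 11.5 mA, giving V_DS = V_DD − I_D R_D = 8.83 − 11.5 × 1.12 = -4.08 V.
But -4.08 V < V_ov = 2.43 V, so the device is actually in triode.
In triode I_D = k_n[V_ov V_DS − ½ V_DS²] and I_D = (V_DD − V_DS)/R_D. Equating: 2.19 V_DS² − 11.63 V_DS + 8.83 = 0, giving V_DS = 0.918 V (the root below V_ov).
I_D = (8.83 − 0.918) / 1.12 = 7.06 mA.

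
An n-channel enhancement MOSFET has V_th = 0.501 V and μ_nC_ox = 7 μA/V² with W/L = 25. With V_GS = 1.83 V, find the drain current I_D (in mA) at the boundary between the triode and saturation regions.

At the boundary V_DS = V_ov = V_GS − V_th = 1.83 − 0.501 = 1.33 V.
k_n = μ_nC_ox · (W/L) = 0.175 mA/V².
I_D = ½ k_n V_ov² = 0.5 × 0.175 × 1.33² = 0.155 mA.

I_D = 0.155 mA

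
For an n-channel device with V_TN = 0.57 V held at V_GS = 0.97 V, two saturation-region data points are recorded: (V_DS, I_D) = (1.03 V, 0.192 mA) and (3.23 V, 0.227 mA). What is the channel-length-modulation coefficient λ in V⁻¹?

With V_GS fixed, I_D ∝ (1 + λ V_DS) in saturation, so I_D2/I_D1 = (1 + λ V_DS2)/(1 + λ V_DS1).
0.227/0.192 = 1.182 = (1 + 3.23 λ)/(1 + 1.03 λ).
Solving: λ (I_D1 V_DS2 − I_D2 V_DS1) = I_D2 − I_D1, so λ = (0.227 − 0.192) / (0.192 × 3.23 − 0.227 × 1.03) = 0.035 / 0.386 = 0.0906 V⁻¹.

λ = 0.0906 V⁻¹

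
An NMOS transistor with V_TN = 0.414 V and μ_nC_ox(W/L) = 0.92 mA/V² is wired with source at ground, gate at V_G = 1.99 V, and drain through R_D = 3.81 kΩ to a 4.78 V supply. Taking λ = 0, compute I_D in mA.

I_D = 0.991 mA

V_GS = V_G = 1.99 V, so V_ov = 1.99 − 0.414 = 1.58 V.
Assume saturation: I_D = ½ k_n V_ov² = 0.5 × 0.92 × 1.58² = 1.14 mA, giving V_DS = V_DD − I_D R_D = 4.78 − 1.14 × 3.81 = 0.427 V.
But 0.427 V < V_ov = 1.58 V, so the device is actually in triode.
In triode I_D = k_n[V_ov V_DS − ½ V_DS²] and I_D = (V_DD − V_DS)/R_D. Equating: 1.75 V_DS² − 6.524 V_DS + 4.78 = 0, giving V_DS = 1 V (the root below V_ov).
I_D = (4.78 − 1) / 3.81 = 0.991 mA.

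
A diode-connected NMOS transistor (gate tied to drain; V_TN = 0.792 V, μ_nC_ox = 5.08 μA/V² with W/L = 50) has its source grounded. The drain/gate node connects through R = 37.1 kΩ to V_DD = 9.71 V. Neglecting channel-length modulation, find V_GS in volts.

V_GS = 2.07 V

With gate tied to drain, V_GS = V_DS ≥ V_GS − V_TN, so the device is in saturation.
k_n = μ_nC_ox · (W/L) = 0.254 mA/V².
KCL at the drain: ½ k_n (V_GS − V_TN)² = (V_DD − V_GS)/R.
Let x = V_GS − 0.792. Then 4.71 x² + x − 8.918 = 0, giving x = 1.27 V (positive root), so V_GS = 2.07 V.
I_D = (V_DD − V_GS)/R = (9.71 − 2.07) / 37.1 = 0.206 mA.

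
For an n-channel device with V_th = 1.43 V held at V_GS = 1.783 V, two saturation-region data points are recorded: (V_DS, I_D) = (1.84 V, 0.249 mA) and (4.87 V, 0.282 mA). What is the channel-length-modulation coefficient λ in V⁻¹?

λ = 0.0476 V⁻¹

With V_GS fixed, I_D ∝ (1 + λ V_DS) in saturation, so I_D2/I_D1 = (1 + λ V_DS2)/(1 + λ V_DS1).
0.282/0.249 = 1.133 = (1 + 4.87 λ)/(1 + 1.84 λ).
Solving: λ (I_D1 V_DS2 − I_D2 V_DS1) = I_D2 − I_D1, so λ = (0.282 − 0.249) / (0.249 × 4.87 − 0.282 × 1.84) = 0.033 / 0.694 = 0.0476 V⁻¹.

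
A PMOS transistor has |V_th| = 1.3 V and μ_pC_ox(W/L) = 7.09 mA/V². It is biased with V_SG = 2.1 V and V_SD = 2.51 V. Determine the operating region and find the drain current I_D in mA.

Saturation; I_D = 2.27 mA

V_ov = V_SG − |V_th| = 2.1 − 1.3 = 0.8 V.
Since V_SD = 2.51 V ≥ V_ov = 0.8 V, the device is in saturation.
I_D = ½ k_p V_ov² = 0.5 × 7.09 × 0.8² = 2.27 mA.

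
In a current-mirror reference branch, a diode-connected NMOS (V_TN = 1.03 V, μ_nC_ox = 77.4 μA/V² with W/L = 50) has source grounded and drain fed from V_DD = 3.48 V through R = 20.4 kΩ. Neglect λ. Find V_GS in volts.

V_GS = 1.27 V

With gate tied to drain, V_GS = V_DS ≥ V_GS − V_TN, so the device is in saturation.
k_n = μ_nC_ox · (W/L) = 3.87 mA/V².
KCL at the drain: ½ k_n (V_GS − V_TN)² = (V_DD − V_GS)/R.
Let x = V_GS − 1.03. Then 39.5 x² + x − 2.45 = 0, giving x = 0.237 V (positive root), so V_GS = 1.27 V.
I_D = (V_DD − V_GS)/R = (3.48 − 1.27) / 20.4 = 0.108 mA.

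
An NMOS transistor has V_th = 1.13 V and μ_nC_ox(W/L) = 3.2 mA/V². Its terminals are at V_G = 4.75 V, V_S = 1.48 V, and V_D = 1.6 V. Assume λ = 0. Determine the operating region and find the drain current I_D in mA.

Triode; I_D = 0.799 mA

V_GS = V_G − V_S = 4.75 − 1.48 = 3.27 V; V_DS = V_D − V_S = 1.6 − 1.48 = 0.12 V.
V_ov = V_GS − V_th = 3.27 − 1.13 = 2.14 V.
Since V_DS = 0.12 V < V_ov = 2.14 V, the device is in the triode region.
I_D = k_n [V_ov · V_DS − ½ V_DS²] = 3.2 × [2.14 × 0.12 − 0.5 × 0.12²] = 0.799 mA.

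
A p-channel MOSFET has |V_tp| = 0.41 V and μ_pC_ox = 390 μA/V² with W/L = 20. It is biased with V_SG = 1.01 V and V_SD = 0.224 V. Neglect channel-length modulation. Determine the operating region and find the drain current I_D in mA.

k_p = μ_pC_ox · (W/L) = 7.8 mA/V².
V_ov = V_SG − |V_tp| = 1.01 − 0.41 = 0.6 V.
Since V_SD = 0.224 V < V_ov = 0.6 V, the device is in the triode region.
I_D = k_p [V_ov · V_SD − ½ V_SD²] = 7.8 × [0.6 × 0.224 − 0.5 × 0.224²] = 0.853 mA.

Triode; I_D = 0.853 mA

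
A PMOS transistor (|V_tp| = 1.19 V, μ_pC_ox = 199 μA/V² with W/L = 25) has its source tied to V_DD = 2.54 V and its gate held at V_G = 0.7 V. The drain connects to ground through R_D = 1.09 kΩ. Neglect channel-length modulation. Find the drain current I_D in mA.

V_SG = V_DD − V_G = 2.54 − 0.7 = 1.84 V, so V_ov = 1.84 − 1.19 = 0.65 V.
k_p = μ_pC_ox · (W/L) = 4.975 mA/V².
Assume saturation: I_D = ½ k_p V_ov² = 0.5 × 4.975 × 0.65² = 1.05 mA, giving V_SD = V_DD − I_D R_D = 2.54 − 1.05 × 1.09 = 1.39 V.
V_SD = 1.39 V ≥ V_ov = 0.65 V, confirming saturation.

I_D = 1.05 mA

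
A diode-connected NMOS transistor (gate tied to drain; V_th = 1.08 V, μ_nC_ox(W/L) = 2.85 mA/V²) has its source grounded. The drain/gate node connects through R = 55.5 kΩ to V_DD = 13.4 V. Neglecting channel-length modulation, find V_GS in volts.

V_GS = 1.47 V

With gate tied to drain, V_GS = V_DS ≥ V_GS − V_th, so the device is in saturation.
KCL at the drain: ½ k_n (V_GS − V_th)² = (V_DD − V_GS)/R.
Let x = V_GS − 1.08. Then 79.1 x² + x − 12.32 = 0, giving x = 0.388 V (positive root), so V_GS = 1.47 V.
I_D = (V_DD − V_GS)/R = (13.4 − 1.47) / 55.5 = 0.215 mA.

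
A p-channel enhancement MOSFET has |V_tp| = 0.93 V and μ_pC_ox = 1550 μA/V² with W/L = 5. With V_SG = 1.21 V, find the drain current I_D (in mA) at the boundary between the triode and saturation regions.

At the boundary V_SD = V_ov = V_SG − |V_tp| = 1.21 − 0.93 = 0.28 V.
k_p = μ_pC_ox · (W/L) = 7.75 mA/V².
I_D = ½ k_p V_ov² = 0.5 × 7.75 × 0.28² = 0.304 mA.

I_D = 0.304 mA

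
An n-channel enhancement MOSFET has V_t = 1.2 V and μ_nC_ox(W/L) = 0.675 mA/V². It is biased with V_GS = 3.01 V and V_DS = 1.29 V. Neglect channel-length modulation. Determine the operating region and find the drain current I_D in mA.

Triode; I_D = 1.01 mA

V_ov = V_GS − V_t = 3.01 − 1.2 = 1.81 V.
Since V_DS = 1.29 V < V_ov = 1.81 V, the device is in the triode region.
I_D = k_n [V_ov · V_DS − ½ V_DS²] = 0.675 × [1.81 × 1.29 − 0.5 × 1.29²] = 1.01 mA.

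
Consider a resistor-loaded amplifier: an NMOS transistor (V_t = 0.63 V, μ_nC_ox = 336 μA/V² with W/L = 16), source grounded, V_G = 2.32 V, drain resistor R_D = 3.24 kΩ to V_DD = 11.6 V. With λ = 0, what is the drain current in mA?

V_GS = V_G = 2.32 V, so V_ov = 2.32 − 0.63 = 1.69 V.
k_n = μ_nC_ox · (W/L) = 5.376 mA/V².
Assume saturation: I_D = ½ k_n V_ov² = 0.5 × 5.376 × 1.69² = 7.68 mA, giving V_DS = V_DD − I_D R_D = 11.6 − 7.68 × 3.24 = -13.3 V.
But -13.3 V < V_ov = 1.69 V, so the device is actually in triode.
In triode I_D = k_n[V_ov V_DS − ½ V_DS²] and I_D = (V_DD − V_DS)/R_D. Equating: 8.71 V_DS² − 30.44 V_DS + 11.6 = 0, giving V_DS = 0.435 V (the root below V_ov).
I_D = (11.6 − 0.435) / 3.24 = 3.45 mA.

I_D = 3.45 mA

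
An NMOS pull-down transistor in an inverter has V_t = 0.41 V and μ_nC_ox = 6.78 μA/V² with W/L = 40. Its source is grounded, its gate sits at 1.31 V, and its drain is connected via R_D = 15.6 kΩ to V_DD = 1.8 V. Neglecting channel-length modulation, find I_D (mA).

I_D = 0.0851 mA

V_GS = V_G = 1.31 V, so V_ov = 1.31 − 0.41 = 0.9 V.
k_n = μ_nC_ox · (W/L) = 0.2712 mA/V².
Assume saturation: I_D = ½ k_n V_ov² = 0.5 × 0.2712 × 0.9² = 0.11 mA, giving V_DS = V_DD − I_D R_D = 1.8 − 0.11 × 15.6 = 0.0866 V.
But 0.0866 V < V_ov = 0.9 V, so the device is actually in triode.
In triode I_D = k_n[V_ov V_DS − ½ V_DS²] and I_D = (V_DD − V_DS)/R_D. Equating: 2.12 V_DS² − 4.808 V_DS + 1.8 = 0, giving V_DS = 0.473 V (the root below V_ov).
I_D = (1.8 − 0.473) / 15.6 = 0.0851 mA.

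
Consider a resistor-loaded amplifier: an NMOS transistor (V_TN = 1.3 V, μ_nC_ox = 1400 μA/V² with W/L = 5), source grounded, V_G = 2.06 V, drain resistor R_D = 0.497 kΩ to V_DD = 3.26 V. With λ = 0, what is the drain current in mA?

V_GS = V_G = 2.06 V, so V_ov = 2.06 − 1.3 = 0.76 V.
k_n = μ_nC_ox · (W/L) = 7 mA/V².
Assume saturation: I_D = ½ k_n V_ov² = 0.5 × 7 × 0.76² = 2.02 mA, giving V_DS = V_DD − I_D R_D = 3.26 − 2.02 × 0.497 = 2.26 V.
V_DS = 2.26 V ≥ V_ov = 0.76 V, confirming saturation.

I_D = 2.02 mA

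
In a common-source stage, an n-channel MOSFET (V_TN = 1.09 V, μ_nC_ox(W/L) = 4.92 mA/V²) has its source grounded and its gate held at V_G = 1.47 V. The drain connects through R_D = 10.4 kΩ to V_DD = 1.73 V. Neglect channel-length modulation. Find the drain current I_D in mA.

V_GS = V_G = 1.47 V, so V_ov = 1.47 − 1.09 = 0.38 V.
Assume saturation: I_D = ½ k_n V_ov² = 0.5 × 4.92 × 0.38² = 0.355 mA, giving V_DS = V_DD − I_D R_D = 1.73 − 0.355 × 10.4 = -1.96 V.
But -1.96 V < V_ov = 0.38 V, so the device is actually in triode.
In triode I_D = k_n[V_ov V_DS − ½ V_DS²] and I_D = (V_DD − V_DS)/R_D. Equating: 25.6 V_DS² − 20.44 V_DS + 1.73 = 0, giving V_DS = 0.0962 V (the root below V_ov).
I_D = (1.73 − 0.0962) / 10.4 = 0.157 mA.

I_D = 0.157 mA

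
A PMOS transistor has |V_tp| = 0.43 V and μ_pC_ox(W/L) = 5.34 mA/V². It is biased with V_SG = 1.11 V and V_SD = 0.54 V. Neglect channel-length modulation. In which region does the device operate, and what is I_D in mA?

V_ov = V_SG − |V_tp| = 1.11 − 0.43 = 0.68 V.
Since V_SD = 0.54 V < V_ov = 0.68 V, the device is in the triode region.
I_D = k_p [V_ov · V_SD − ½ V_SD²] = 5.34 × [0.68 × 0.54 − 0.5 × 0.54²] = 1.18 mA.

Triode; I_D = 1.18 mA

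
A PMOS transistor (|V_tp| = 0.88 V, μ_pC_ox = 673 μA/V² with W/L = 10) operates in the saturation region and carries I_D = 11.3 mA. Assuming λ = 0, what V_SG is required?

k_p = μ_pC_ox · (W/L) = 6.73 mA/V².
In saturation I_D = ½ k_p (V_SG − |V_tp|)², so V_SG − |V_tp| = √(2 I_D / k_p) = √(2 × 11.3 / 6.73) = 1.83 V.
V_SG = 0.88 + 1.83 = 2.71 V.

V_SG = 2.71 V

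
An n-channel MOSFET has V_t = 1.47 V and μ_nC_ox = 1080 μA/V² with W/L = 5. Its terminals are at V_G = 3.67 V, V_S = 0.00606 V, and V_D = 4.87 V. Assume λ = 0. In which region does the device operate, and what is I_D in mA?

V_GS = V_G − V_S = 3.67 − 0.00606 = 3.66 V; V_DS = V_D − V_S = 4.87 − 0.00606 = 4.86 V.
k_n = μ_nC_ox · (W/L) = 5.4 mA/V².
V_ov = V_GS − V_t = 3.66 − 1.47 = 2.19 V.
Since V_DS = 4.86 V ≥ V_ov = 2.19 V, the device is in saturation.
I_D = ½ k_n V_ov² = 0.5 × 5.4 × 2.19² = 13 mA.

Saturation; I_D = 13.0 mA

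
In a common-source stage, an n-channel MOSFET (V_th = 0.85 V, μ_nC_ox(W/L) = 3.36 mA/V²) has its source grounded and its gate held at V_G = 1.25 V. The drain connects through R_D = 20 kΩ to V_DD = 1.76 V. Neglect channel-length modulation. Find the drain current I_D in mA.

V_GS = V_G = 1.25 V, so V_ov = 1.25 − 0.85 = 0.4 V.
Assume saturation: I_D = ½ k_n V_ov² = 0.5 × 3.36 × 0.4² = 0.269 mA, giving V_DS = V_DD − I_D R_D = 1.76 − 0.269 × 20 = -3.62 V.
But -3.62 V < V_ov = 0.4 V, so the device is actually in triode.
In triode I_D = k_n[V_ov V_DS − ½ V_DS²] and I_D = (V_DD − V_DS)/R_D. Equating: 33.6 V_DS² − 27.88 V_DS + 1.76 = 0, giving V_DS = 0.0688 V (the root below V_ov).
I_D = (1.76 − 0.0688) / 20 = 0.0846 mA.

I_D = 0.0846 mA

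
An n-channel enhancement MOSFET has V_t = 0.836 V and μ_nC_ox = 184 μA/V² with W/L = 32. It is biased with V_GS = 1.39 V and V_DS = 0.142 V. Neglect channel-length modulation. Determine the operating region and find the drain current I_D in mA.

Triode; I_D = 0.404 mA

k_n = μ_nC_ox · (W/L) = 5.888 mA/V².
V_ov = V_GS − V_t = 1.39 − 0.836 = 0.554 V.
Since V_DS = 0.142 V < V_ov = 0.554 V, the device is in the triode region.
I_D = k_n [V_ov · V_DS − ½ V_DS²] = 5.888 × [0.554 × 0.142 − 0.5 × 0.142²] = 0.404 mA.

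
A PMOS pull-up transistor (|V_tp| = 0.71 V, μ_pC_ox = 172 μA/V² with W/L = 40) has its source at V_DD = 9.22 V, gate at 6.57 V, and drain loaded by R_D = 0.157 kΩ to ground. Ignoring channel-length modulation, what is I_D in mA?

I_D = 12.9 mA

V_SG = V_DD − V_G = 9.22 − 6.57 = 2.65 V, so V_ov = 2.65 − 0.71 = 1.94 V.
k_p = μ_pC_ox · (W/L) = 6.88 mA/V².
Assume saturation: I_D = ½ k_p V_ov² = 0.5 × 6.88 × 1.94² = 12.9 mA, giving V_SD = V_DD − I_D R_D = 9.22 − 12.9 × 0.157 = 7.19 V.
V_SD = 7.19 V ≥ V_ov = 1.94 V, confirming saturation.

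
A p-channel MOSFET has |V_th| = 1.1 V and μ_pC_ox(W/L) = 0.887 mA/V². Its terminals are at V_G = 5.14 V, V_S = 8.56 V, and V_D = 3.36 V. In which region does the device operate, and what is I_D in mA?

Saturation; I_D = 2.39 mA

V_SG = V_S − V_G = 8.56 − 5.14 = 3.42 V; V_SD = V_S − V_D = 8.56 − 3.36 = 5.2 V.
V_ov = V_SG − |V_th| = 3.42 − 1.1 = 2.32 V.
Since V_SD = 5.2 V ≥ V_ov = 2.32 V, the device is in saturation.
I_D = ½ k_p V_ov² = 0.5 × 0.887 × 2.32² = 2.39 mA.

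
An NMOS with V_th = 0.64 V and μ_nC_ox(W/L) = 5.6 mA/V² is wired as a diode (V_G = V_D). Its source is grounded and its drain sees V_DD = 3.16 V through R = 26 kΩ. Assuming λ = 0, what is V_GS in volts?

With gate tied to drain, V_GS = V_DS ≥ V_GS − V_th, so the device is in saturation.
KCL at the drain: ½ k_n (V_GS − V_th)² = (V_DD − V_GS)/R.
Let x = V_GS − 0.64. Then 72.8 x² + x − 2.52 = 0, giving x = 0.179 V (positive root), so V_GS = 0.819 V.
I_D = (V_DD − V_GS)/R = (3.16 − 0.819) / 26 = 0.09 mA.

V_GS = 0.819 V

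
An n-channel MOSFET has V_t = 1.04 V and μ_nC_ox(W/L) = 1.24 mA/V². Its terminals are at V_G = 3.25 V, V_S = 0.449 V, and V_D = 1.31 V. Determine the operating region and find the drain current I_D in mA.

V_GS = V_G − V_S = 3.25 − 0.449 = 2.8 V; V_DS = V_D − V_S = 1.31 − 0.449 = 0.861 V.
V_ov = V_GS − V_t = 2.8 − 1.04 = 1.76 V.
Since V_DS = 0.861 V < V_ov = 1.76 V, the device is in the triode region.
I_D = k_n [V_ov · V_DS − ½ V_DS²] = 1.24 × [1.76 × 0.861 − 0.5 × 0.861²] = 1.42 mA.

Triode; I_D = 1.42 mA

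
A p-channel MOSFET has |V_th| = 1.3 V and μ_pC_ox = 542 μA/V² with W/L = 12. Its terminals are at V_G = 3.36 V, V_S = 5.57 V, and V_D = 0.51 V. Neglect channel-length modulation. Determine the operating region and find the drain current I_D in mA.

Saturation; I_D = 2.69 mA

V_SG = V_S − V_G = 5.57 − 3.36 = 2.21 V; V_SD = V_S − V_D = 5.57 − 0.51 = 5.06 V.
k_p = μ_pC_ox · (W/L) = 6.504 mA/V².
V_ov = V_SG − |V_th| = 2.21 − 1.3 = 0.91 V.
Since V_SD = 5.06 V ≥ V_ov = 0.91 V, the device is in saturation.
I_D = ½ k_p V_ov² = 0.5 × 6.504 × 0.91² = 2.69 mA.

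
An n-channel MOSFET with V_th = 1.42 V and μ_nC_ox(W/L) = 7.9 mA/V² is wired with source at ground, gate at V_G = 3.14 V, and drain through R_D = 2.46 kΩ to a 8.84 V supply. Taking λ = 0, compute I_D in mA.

V_GS = V_G = 3.14 V, so V_ov = 3.14 − 1.42 = 1.72 V.
Assume saturation: I_D = ½ k_n V_ov² = 0.5 × 7.9 × 1.72² = 11.7 mA, giving V_DS = V_DD − I_D R_D = 8.84 − 11.7 × 2.46 = -19.9 V.
But -19.9 V < V_ov = 1.72 V, so the device is actually in triode.
In triode I_D = k_n[V_ov V_DS − ½ V_DS²] and I_D = (V_DD − V_DS)/R_D. Equating: 9.72 V_DS² − 34.43 V_DS + 8.84 = 0, giving V_DS = 0.279 V (the root below V_ov).
I_D = (8.84 − 0.279) / 2.46 = 3.48 mA.

I_D = 3.48 mA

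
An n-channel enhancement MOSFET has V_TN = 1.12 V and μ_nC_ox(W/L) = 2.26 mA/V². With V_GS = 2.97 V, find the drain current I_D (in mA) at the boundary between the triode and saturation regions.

At the boundary V_DS = V_ov = V_GS − V_TN = 2.97 − 1.12 = 1.85 V.
I_D = ½ k_n V_ov² = 0.5 × 2.26 × 1.85² = 3.87 mA.

I_D = 3.87 mA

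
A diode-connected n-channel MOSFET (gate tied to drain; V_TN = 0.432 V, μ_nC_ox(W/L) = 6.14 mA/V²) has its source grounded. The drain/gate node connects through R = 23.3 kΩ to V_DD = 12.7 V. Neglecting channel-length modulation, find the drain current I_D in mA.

I_D = 0.509 mA

With gate tied to drain, V_GS = V_DS ≥ V_GS − V_TN, so the device is in saturation.
KCL at the drain: ½ k_n (V_GS − V_TN)² = (V_DD − V_GS)/R.
Let x = V_GS − 0.432. Then 71.5 x² + x − 12.27 = 0, giving x = 0.407 V (positive root), so V_GS = 0.839 V.
I_D = (V_DD − V_GS)/R = (12.7 − 0.839) / 23.3 = 0.509 mA.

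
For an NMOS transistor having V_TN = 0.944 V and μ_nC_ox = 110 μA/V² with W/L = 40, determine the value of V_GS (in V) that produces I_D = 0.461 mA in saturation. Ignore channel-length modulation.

k_n = μ_nC_ox · (W/L) = 4.4 mA/V².
In saturation I_D = ½ k_n (V_GS − V_TN)², so V_GS − V_TN = √(2 I_D / k_n) = √(2 × 0.461 / 4.4) = 0.458 V.
V_GS = 0.944 + 0.458 = 1.4 V.

V_GS = 1.40 V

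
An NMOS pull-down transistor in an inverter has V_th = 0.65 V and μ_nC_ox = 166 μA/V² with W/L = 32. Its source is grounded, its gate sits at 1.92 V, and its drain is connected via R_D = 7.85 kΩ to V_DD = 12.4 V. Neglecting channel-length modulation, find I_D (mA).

I_D = 1.55 mA

V_GS = V_G = 1.92 V, so V_ov = 1.92 − 0.65 = 1.27 V.
k_n = μ_nC_ox · (W/L) = 5.312 mA/V².
Assume saturation: I_D = ½ k_n V_ov² = 0.5 × 5.312 × 1.27² = 4.28 mA, giving V_DS = V_DD − I_D R_D = 12.4 − 4.28 × 7.85 = -21.2 V.
But -21.2 V < V_ov = 1.27 V, so the device is actually in triode.
In triode I_D = k_n[V_ov V_DS − ½ V_DS²] and I_D = (V_DD − V_DS)/R_D. Equating: 20.8 V_DS² − 53.96 V_DS + 12.4 = 0, giving V_DS = 0.255 V (the root below V_ov).
I_D = (12.4 − 0.255) / 7.85 = 1.55 mA.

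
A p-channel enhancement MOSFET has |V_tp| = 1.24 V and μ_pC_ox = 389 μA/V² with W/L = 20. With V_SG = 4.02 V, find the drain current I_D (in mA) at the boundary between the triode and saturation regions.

I_D = 30.1 mA

At the boundary V_SD = V_ov = V_SG − |V_tp| = 4.02 − 1.24 = 2.78 V.
k_p = μ_pC_ox · (W/L) = 7.78 mA/V².
I_D = ½ k_p V_ov² = 0.5 × 7.78 × 2.78² = 30.1 mA.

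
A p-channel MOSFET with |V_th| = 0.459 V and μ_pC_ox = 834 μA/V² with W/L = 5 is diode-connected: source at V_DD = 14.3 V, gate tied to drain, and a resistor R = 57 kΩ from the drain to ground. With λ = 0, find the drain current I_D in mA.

I_D = 0.237 mA

With gate tied to drain, V_SG = V_SD ≥ V_SG − |V_th|, so the device is in saturation.
k_p = μ_pC_ox · (W/L) = 4.17 mA/V².
KCL at the drain: ½ k_p (V_SG − |V_th|)² = (V_DD − V_SG)/R.
Let x = V_SG − 0.459. Then 119 x² + x − 13.84 = 0, giving x = 0.337 V (positive root), so V_SG = 0.796 V.
I_D = (V_DD − V_SG)/R = (14.3 − 0.796) / 57 = 0.237 mA.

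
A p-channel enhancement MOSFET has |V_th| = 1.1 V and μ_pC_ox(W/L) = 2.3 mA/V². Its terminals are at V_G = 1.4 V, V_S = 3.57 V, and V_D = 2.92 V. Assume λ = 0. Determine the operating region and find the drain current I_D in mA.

Triode; I_D = 1.11 mA

V_SG = V_S − V_G = 3.57 − 1.4 = 2.17 V; V_SD = V_S − V_D = 3.57 − 2.92 = 0.65 V.
V_ov = V_SG − |V_th| = 2.17 − 1.1 = 1.07 V.
Since V_SD = 0.65 V < V_ov = 1.07 V, the device is in the triode region.
I_D = k_p [V_ov · V_SD − ½ V_SD²] = 2.3 × [1.07 × 0.65 − 0.5 × 0.65²] = 1.11 mA.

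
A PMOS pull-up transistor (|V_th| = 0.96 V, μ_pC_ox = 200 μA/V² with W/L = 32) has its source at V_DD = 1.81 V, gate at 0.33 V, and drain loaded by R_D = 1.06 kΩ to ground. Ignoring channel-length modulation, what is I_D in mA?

V_SG = V_DD − V_G = 1.81 − 0.33 = 1.48 V, so V_ov = 1.48 − 0.96 = 0.52 V.
k_p = μ_pC_ox · (W/L) = 6.4 mA/V².
Assume saturation: I_D = ½ k_p V_ov² = 0.5 × 6.4 × 0.52² = 0.865 mA, giving V_SD = V_DD − I_D R_D = 1.81 − 0.865 × 1.06 = 0.893 V.
V_SD = 0.893 V ≥ V_ov = 0.52 V, confirming saturation.

I_D = 0.865 mA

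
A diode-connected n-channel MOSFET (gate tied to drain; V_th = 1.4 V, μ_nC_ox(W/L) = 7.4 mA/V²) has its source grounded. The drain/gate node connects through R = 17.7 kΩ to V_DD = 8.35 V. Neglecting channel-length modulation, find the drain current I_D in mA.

I_D = 0.375 mA

With gate tied to drain, V_GS = V_DS ≥ V_GS − V_th, so the device is in saturation.
KCL at the drain: ½ k_n (V_GS − V_th)² = (V_DD − V_GS)/R.
Let x = V_GS − 1.4. Then 65.5 x² + x − 6.95 = 0, giving x = 0.318 V (positive root), so V_GS = 1.72 V.
I_D = (V_DD − V_GS)/R = (8.35 − 1.72) / 17.7 = 0.375 mA.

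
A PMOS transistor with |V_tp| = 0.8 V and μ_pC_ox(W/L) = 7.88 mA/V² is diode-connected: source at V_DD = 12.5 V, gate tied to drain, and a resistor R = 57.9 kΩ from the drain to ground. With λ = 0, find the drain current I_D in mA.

I_D = 0.198 mA

With gate tied to drain, V_SG = V_SD ≥ V_SG − |V_tp|, so the device is in saturation.
KCL at the drain: ½ k_p (V_SG − |V_tp|)² = (V_DD − V_SG)/R.
Let x = V_SG − 0.8. Then 228 x² + x − 11.7 = 0, giving x = 0.224 V (positive root), so V_SG = 1.02 V.
I_D = (V_DD − V_SG)/R = (12.5 − 1.02) / 57.9 = 0.198 mA.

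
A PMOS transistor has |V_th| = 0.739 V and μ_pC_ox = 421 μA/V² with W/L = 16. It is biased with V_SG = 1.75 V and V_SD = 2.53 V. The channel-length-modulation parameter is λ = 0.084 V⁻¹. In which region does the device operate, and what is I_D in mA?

Saturation; I_D = 4.17 mA

k_p = μ_pC_ox · (W/L) = 6.736 mA/V².
V_ov = V_SG − |V_th| = 1.75 − 0.739 = 1.01 V.
Since V_SD = 2.53 V ≥ V_ov = 1.01 V, the device is in saturation.
I_D = ½ k_p V_ov² (1 + λ V_SD) = 0.5 × 6.736 × 1.01² × (1 + 0.084 × 2.53) = 4.17 mA.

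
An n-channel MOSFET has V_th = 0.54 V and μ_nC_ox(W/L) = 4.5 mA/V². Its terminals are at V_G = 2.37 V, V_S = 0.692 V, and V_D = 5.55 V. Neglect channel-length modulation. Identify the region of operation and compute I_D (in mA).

V_GS = V_G − V_S = 2.37 − 0.692 = 1.68 V; V_DS = V_D − V_S = 5.55 − 0.692 = 4.86 V.
V_ov = V_GS − V_th = 1.68 − 0.54 = 1.14 V.
Since V_DS = 4.86 V ≥ V_ov = 1.14 V, the device is in saturation.
I_D = ½ k_n V_ov² = 0.5 × 4.5 × 1.14² = 2.91 mA.

Saturation; I_D = 2.91 mA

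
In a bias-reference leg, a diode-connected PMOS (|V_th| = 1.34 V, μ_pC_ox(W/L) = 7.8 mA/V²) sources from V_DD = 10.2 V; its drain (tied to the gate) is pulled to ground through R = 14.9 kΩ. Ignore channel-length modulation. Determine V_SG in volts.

V_SG = 1.72 V

With gate tied to drain, V_SG = V_SD ≥ V_SG − |V_th|, so the device is in saturation.
KCL at the drain: ½ k_p (V_SG − |V_th|)² = (V_DD − V_SG)/R.
Let x = V_SG − 1.34. Then 58.1 x² + x − 8.86 = 0, giving x = 0.382 V (positive root), so V_SG = 1.72 V.
I_D = (V_DD − V_SG)/R = (10.2 − 1.72) / 14.9 = 0.569 mA.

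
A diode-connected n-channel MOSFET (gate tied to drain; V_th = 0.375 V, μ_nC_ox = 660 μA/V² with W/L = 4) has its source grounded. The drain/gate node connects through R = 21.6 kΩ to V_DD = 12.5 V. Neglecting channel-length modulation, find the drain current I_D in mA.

With gate tied to drain, V_GS = V_DS ≥ V_GS − V_th, so the device is in saturation.
k_n = μ_nC_ox · (W/L) = 2.64 mA/V².
KCL at the drain: ½ k_n (V_GS − V_th)² = (V_DD − V_GS)/R.
Let x = V_GS − 0.375. Then 28.5 x² + x − 12.12 = 0, giving x = 0.635 V (positive root), so V_GS = 1.01 V.
I_D = (V_DD − V_GS)/R = (12.5 − 1.01) / 21.6 = 0.532 mA.

I_D = 0.532 mA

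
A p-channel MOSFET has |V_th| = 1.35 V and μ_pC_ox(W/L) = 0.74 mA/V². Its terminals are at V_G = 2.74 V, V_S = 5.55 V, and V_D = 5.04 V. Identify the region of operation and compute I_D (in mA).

Triode; I_D = 0.455 mA

V_SG = V_S − V_G = 5.55 − 2.74 = 2.81 V; V_SD = V_S − V_D = 5.55 − 5.04 = 0.51 V.
V_ov = V_SG − |V_th| = 2.81 − 1.35 = 1.46 V.
Since V_SD = 0.51 V < V_ov = 1.46 V, the device is in the triode region.
I_D = k_p [V_ov · V_SD − ½ V_SD²] = 0.74 × [1.46 × 0.51 − 0.5 × 0.51²] = 0.455 mA.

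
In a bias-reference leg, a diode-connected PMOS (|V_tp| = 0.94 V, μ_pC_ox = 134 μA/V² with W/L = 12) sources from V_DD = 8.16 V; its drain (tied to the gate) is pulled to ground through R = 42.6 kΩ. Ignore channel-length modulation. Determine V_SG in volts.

V_SG = 1.38 V

With gate tied to drain, V_SG = V_SD ≥ V_SG − |V_tp|, so the device is in saturation.
k_p = μ_pC_ox · (W/L) = 1.608 mA/V².
KCL at the drain: ½ k_p (V_SG − |V_tp|)² = (V_DD − V_SG)/R.
Let x = V_SG − 0.94. Then 34.3 x² + x − 7.22 = 0, giving x = 0.445 V (positive root), so V_SG = 1.38 V.
I_D = (V_DD − V_SG)/R = (8.16 − 1.38) / 42.6 = 0.159 mA.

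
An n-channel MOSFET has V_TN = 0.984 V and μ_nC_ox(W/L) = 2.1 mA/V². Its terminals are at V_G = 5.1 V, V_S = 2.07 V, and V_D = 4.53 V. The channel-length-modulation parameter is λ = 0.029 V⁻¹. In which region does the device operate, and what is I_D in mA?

V_GS = V_G − V_S = 5.1 − 2.07 = 3.03 V; V_DS = V_D − V_S = 4.53 − 2.07 = 2.46 V.
V_ov = V_GS − V_TN = 3.03 − 0.984 = 2.05 V.
Since V_DS = 2.46 V ≥ V_ov = 2.05 V, the device is in saturation.
I_D = ½ k_n V_ov² (1 + λ V_DS) = 0.5 × 2.1 × 2.05² × (1 + 0.029 × 2.46) = 4.71 mA.

Saturation; I_D = 4.71 mA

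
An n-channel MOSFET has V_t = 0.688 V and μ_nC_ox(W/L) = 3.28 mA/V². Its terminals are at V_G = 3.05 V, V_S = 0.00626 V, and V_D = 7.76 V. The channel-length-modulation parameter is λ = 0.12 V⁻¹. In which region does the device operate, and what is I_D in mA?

Saturation; I_D = 17.6 mA

V_GS = V_G − V_S = 3.05 − 0.00626 = 3.04 V; V_DS = V_D − V_S = 7.76 − 0.00626 = 7.75 V.
V_ov = V_GS − V_t = 3.04 − 0.688 = 2.36 V.
Since V_DS = 7.75 V ≥ V_ov = 2.36 V, the device is in saturation.
I_D = ½ k_n V_ov² (1 + λ V_DS) = 0.5 × 3.28 × 2.36² × (1 + 0.12 × 7.75) = 17.6 mA.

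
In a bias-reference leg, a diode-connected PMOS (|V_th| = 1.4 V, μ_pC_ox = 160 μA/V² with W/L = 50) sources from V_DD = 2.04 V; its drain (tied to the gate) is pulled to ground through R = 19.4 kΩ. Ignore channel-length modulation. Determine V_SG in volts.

With gate tied to drain, V_SG = V_SD ≥ V_SG − |V_th|, so the device is in saturation.
k_p = μ_pC_ox · (W/L) = 8 mA/V².
KCL at the drain: ½ k_p (V_SG − |V_th|)² = (V_DD − V_SG)/R.
Let x = V_SG − 1.4. Then 77.6 x² + x − 0.64 = 0, giving x = 0.0846 V (positive root), so V_SG = 1.48 V.
I_D = (V_DD − V_SG)/R = (2.04 − 1.48) / 19.4 = 0.0286 mA.

V_SG = 1.48 V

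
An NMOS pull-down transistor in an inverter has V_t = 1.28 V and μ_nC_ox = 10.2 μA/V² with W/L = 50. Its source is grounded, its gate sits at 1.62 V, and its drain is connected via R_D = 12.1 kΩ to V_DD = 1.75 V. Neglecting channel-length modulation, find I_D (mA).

V_GS = V_G = 1.62 V, so V_ov = 1.62 − 1.28 = 0.34 V.
k_n = μ_nC_ox · (W/L) = 0.51 mA/V².
Assume saturation: I_D = ½ k_n V_ov² = 0.5 × 0.51 × 0.34² = 0.0295 mA, giving V_DS = V_DD − I_D R_D = 1.75 − 0.0295 × 12.1 = 1.39 V.
V_DS = 1.39 V ≥ V_ov = 0.34 V, confirming saturation.

I_D = 0.0295 mA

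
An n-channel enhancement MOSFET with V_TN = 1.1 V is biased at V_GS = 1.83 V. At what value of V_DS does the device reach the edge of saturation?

V_DS,sat = 0.730 V

The boundary between triode and saturation is V_DS = V_GS − V_TN = V_ov.
V_ov = 1.83 − 1.1 = 0.73 V.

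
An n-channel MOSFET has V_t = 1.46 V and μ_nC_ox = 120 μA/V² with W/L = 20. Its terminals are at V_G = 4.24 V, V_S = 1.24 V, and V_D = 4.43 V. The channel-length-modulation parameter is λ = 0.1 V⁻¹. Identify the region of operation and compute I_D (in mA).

Saturation; I_D = 3.75 mA

V_GS = V_G − V_S = 4.24 − 1.24 = 3 V; V_DS = V_D − V_S = 4.43 − 1.24 = 3.19 V.
k_n = μ_nC_ox · (W/L) = 2.4 mA/V².
V_ov = V_GS − V_t = 3 − 1.46 = 1.54 V.
Since V_DS = 3.19 V ≥ V_ov = 1.54 V, the device is in saturation.
I_D = ½ k_n V_ov² (1 + λ V_DS) = 0.5 × 2.4 × 1.54² × (1 + 0.1 × 3.19) = 3.75 mA.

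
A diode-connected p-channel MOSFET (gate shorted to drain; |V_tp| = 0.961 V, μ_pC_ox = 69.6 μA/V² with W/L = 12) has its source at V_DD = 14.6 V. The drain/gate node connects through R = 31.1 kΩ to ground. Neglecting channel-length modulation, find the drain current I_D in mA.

With gate tied to drain, V_SG = V_SD ≥ V_SG − |V_tp|, so the device is in saturation.
k_p = μ_pC_ox · (W/L) = 0.8352 mA/V².
KCL at the drain: ½ k_p (V_SG − |V_tp|)² = (V_DD − V_SG)/R.
Let x = V_SG − 0.961. Then 13 x² + x − 13.64 = 0, giving x = 0.987 V (positive root), so V_SG = 1.95 V.
I_D = (V_DD − V_SG)/R = (14.6 − 1.95) / 31.1 = 0.407 mA.

I_D = 0.407 mA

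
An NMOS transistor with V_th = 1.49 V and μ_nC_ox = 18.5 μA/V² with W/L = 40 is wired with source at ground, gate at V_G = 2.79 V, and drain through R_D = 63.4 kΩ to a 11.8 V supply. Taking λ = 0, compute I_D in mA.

V_GS = V_G = 2.79 V, so V_ov = 2.79 − 1.49 = 1.3 V.
k_n = μ_nC_ox · (W/L) = 0.74 mA/V².
Assume saturation: I_D = ½ k_n V_ov² = 0.5 × 0.74 × 1.3² = 0.625 mA, giving V_DS = V_DD − I_D R_D = 11.8 − 0.625 × 63.4 = -27.8 V.
But -27.8 V < V_ov = 1.3 V, so the device is actually in triode.
In triode I_D = k_n[V_ov V_DS − ½ V_DS²] and I_D = (V_DD − V_DS)/R_D. Equating: 23.5 V_DS² − 61.99 V_DS + 11.8 = 0, giving V_DS = 0.206 V (the root below V_ov).
I_D = (11.8 − 0.206) / 63.4 = 0.183 mA.

I_D = 0.183 mA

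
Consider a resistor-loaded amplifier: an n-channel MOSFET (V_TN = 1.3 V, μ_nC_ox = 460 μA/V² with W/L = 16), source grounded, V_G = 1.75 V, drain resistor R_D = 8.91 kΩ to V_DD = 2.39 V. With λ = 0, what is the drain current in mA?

I_D = 0.259 mA

V_GS = V_G = 1.75 V, so V_ov = 1.75 − 1.3 = 0.45 V.
k_n = μ_nC_ox · (W/L) = 7.36 mA/V².
Assume saturation: I_D = ½ k_n V_ov² = 0.5 × 7.36 × 0.45² = 0.745 mA, giving V_DS = V_DD − I_D R_D = 2.39 − 0.745 × 8.91 = -4.25 V.
But -4.25 V < V_ov = 0.45 V, so the device is actually in triode.
In triode I_D = k_n[V_ov V_DS − ½ V_DS²] and I_D = (V_DD − V_DS)/R_D. Equating: 32.8 V_DS² − 30.51 V_DS + 2.39 = 0, giving V_DS = 0.0863 V (the root below V_ov).
I_D = (2.39 − 0.0863) / 8.91 = 0.259 mA.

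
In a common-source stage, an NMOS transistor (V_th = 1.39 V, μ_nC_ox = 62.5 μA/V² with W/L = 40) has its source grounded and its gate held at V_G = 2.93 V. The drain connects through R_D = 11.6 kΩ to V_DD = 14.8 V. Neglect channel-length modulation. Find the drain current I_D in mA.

I_D = 1.24 mA

V_GS = V_G = 2.93 V, so V_ov = 2.93 − 1.39 = 1.54 V.
k_n = μ_nC_ox · (W/L) = 2.5 mA/V².
Assume saturation: I_D = ½ k_n V_ov² = 0.5 × 2.5 × 1.54² = 2.96 mA, giving V_DS = V_DD − I_D R_D = 14.8 − 2.96 × 11.6 = -19.6 V.
But -19.6 V < V_ov = 1.54 V, so the device is actually in triode.
In triode I_D = k_n[V_ov V_DS − ½ V_DS²] and I_D = (V_DD − V_DS)/R_D. Equating: 14.5 V_DS² − 45.66 V_DS + 14.8 = 0, giving V_DS = 0.367 V (the root below V_ov).
I_D = (14.8 − 0.367) / 11.6 = 1.24 mA.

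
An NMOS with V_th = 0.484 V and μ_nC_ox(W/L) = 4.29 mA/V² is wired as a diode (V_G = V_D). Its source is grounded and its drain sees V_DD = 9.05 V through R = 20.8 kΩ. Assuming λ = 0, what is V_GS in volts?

With gate tied to drain, V_GS = V_DS ≥ V_GS − V_th, so the device is in saturation.
KCL at the drain: ½ k_n (V_GS − V_th)² = (V_DD − V_GS)/R.
Let x = V_GS − 0.484. Then 44.6 x² + x − 8.566 = 0, giving x = 0.427 V (positive root), so V_GS = 0.911 V.
I_D = (V_DD − V_GS)/R = (9.05 − 0.911) / 20.8 = 0.391 mA.

V_GS = 0.911 V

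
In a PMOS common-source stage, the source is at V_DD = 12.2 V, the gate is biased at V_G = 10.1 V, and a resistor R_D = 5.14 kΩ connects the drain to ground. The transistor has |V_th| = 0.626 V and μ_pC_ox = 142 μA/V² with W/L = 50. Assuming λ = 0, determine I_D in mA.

I_D = 2.33 mA

V_SG = V_DD − V_G = 12.2 − 10.1 = 2.1 V, so V_ov = 2.1 − 0.626 = 1.47 V.
k_p = μ_pC_ox · (W/L) = 7.1 mA/V².
Assume saturation: I_D = ½ k_p V_ov² = 0.5 × 7.1 × 1.47² = 7.71 mA, giving V_SD = V_DD − I_D R_D = 12.2 − 7.71 × 5.14 = -27.4 V.
But -27.4 V < V_ov = 1.47 V, so the device is actually in triode.
In triode I_D = k_p[V_ov V_SD − ½ V_SD²] and I_D = (V_DD − V_SD)/R_D. Equating: 18.2 V_SD² − 54.79 V_SD + 12.2 = 0, giving V_SD = 0.242 V (the root below V_ov).
I_D = (12.2 − 0.242) / 5.14 = 2.33 mA.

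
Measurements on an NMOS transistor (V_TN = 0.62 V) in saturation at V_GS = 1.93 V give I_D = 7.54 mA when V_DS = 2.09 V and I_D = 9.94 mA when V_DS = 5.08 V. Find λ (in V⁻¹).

With V_GS fixed, I_D ∝ (1 + λ V_DS) in saturation, so I_D2/I_D1 = (1 + λ V_DS2)/(1 + λ V_DS1).
9.94/7.54 = 1.318 = (1 + 5.08 λ)/(1 + 2.09 λ).
Solving: λ (I_D1 V_DS2 − I_D2 V_DS1) = I_D2 − I_D1, so λ = (9.94 − 7.54) / (7.54 × 5.08 − 9.94 × 2.09) = 2.4 / 17.5 = 0.137 V⁻¹.

λ = 0.137 V⁻¹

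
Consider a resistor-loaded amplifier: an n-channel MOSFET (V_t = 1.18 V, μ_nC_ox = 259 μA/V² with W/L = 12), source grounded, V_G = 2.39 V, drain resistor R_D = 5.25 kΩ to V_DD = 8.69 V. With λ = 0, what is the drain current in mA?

I_D = 1.55 mA

V_GS = V_G = 2.39 V, so V_ov = 2.39 − 1.18 = 1.21 V.
k_n = μ_nC_ox · (W/L) = 3.108 mA/V².
Assume saturation: I_D = ½ k_n V_ov² = 0.5 × 3.108 × 1.21² = 2.28 mA, giving V_DS = V_DD − I_D R_D = 8.69 − 2.28 × 5.25 = -3.25 V.
But -3.25 V < V_ov = 1.21 V, so the device is actually in triode.
In triode I_D = k_n[V_ov V_DS − ½ V_DS²] and I_D = (V_DD − V_DS)/R_D. Equating: 8.16 V_DS² − 20.74 V_DS + 8.69 = 0, giving V_DS = 0.529 V (the root below V_ov).
I_D = (8.69 − 0.529) / 5.25 = 1.55 mA.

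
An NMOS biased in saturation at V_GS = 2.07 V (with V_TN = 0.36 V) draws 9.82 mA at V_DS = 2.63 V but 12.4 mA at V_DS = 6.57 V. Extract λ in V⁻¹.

λ = 0.0809 V⁻¹

With V_GS fixed, I_D ∝ (1 + λ V_DS) in saturation, so I_D2/I_D1 = (1 + λ V_DS2)/(1 + λ V_DS1).
12.4/9.82 = 1.263 = (1 + 6.57 λ)/(1 + 2.63 λ).
Solving: λ (I_D1 V_DS2 − I_D2 V_DS1) = I_D2 − I_D1, so λ = (12.4 − 9.82) / (9.82 × 6.57 − 12.4 × 2.63) = 2.58 / 31.9 = 0.0809 V⁻¹.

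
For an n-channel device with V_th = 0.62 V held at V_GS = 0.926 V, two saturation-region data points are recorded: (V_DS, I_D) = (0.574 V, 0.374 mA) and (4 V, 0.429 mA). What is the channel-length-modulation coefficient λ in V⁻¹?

λ = 0.0440 V⁻¹

With V_GS fixed, I_D ∝ (1 + λ V_DS) in saturation, so I_D2/I_D1 = (1 + λ V_DS2)/(1 + λ V_DS1).
0.429/0.374 = 1.147 = (1 + 4 λ)/(1 + 0.574 λ).
Solving: λ (I_D1 V_DS2 − I_D2 V_DS1) = I_D2 − I_D1, so λ = (0.429 − 0.374) / (0.374 × 4 − 0.429 × 0.574) = 0.055 / 1.25 = 0.044 V⁻¹.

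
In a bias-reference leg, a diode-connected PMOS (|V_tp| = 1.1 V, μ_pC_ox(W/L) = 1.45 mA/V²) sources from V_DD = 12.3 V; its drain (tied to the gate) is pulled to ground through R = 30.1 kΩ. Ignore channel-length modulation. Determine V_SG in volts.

V_SG = 1.79 V

With gate tied to drain, V_SG = V_SD ≥ V_SG − |V_tp|, so the device is in saturation.
KCL at the drain: ½ k_p (V_SG − |V_tp|)² = (V_DD − V_SG)/R.
Let x = V_SG − 1.1. Then 21.8 x² + x − 11.2 = 0, giving x = 0.694 V (positive root), so V_SG = 1.79 V.
I_D = (V_DD − V_SG)/R = (12.3 − 1.79) / 30.1 = 0.349 mA.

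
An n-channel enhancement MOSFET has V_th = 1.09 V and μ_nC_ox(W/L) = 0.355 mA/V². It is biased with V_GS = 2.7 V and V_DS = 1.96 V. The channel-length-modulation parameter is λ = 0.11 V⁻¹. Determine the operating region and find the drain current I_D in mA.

V_ov = V_GS − V_th = 2.7 − 1.09 = 1.61 V.
Since V_DS = 1.96 V ≥ V_ov = 1.61 V, the device is in saturation.
I_D = ½ k_n V_ov² (1 + λ V_DS) = 0.5 × 0.355 × 1.61² × (1 + 0.11 × 1.96) = 0.559 mA.

Saturation; I_D = 0.559 mA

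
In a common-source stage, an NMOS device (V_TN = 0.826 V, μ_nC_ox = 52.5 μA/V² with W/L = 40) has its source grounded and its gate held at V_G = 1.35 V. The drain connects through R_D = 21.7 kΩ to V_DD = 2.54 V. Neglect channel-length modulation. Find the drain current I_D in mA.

I_D = 0.112 mA

V_GS = V_G = 1.35 V, so V_ov = 1.35 − 0.826 = 0.524 V.
k_n = μ_nC_ox · (W/L) = 2.1 mA/V².
Assume saturation: I_D = ½ k_n V_ov² = 0.5 × 2.1 × 0.524² = 0.288 mA, giving V_DS = V_DD − I_D R_D = 2.54 − 0.288 × 21.7 = -3.72 V.
But -3.72 V < V_ov = 0.524 V, so the device is actually in triode.
In triode I_D = k_n[V_ov V_DS − ½ V_DS²] and I_D = (V_DD − V_DS)/R_D. Equating: 22.8 V_DS² − 24.88 V_DS + 2.54 = 0, giving V_DS = 0.114 V (the root below V_ov).
I_D = (2.54 − 0.114) / 21.7 = 0.112 mA.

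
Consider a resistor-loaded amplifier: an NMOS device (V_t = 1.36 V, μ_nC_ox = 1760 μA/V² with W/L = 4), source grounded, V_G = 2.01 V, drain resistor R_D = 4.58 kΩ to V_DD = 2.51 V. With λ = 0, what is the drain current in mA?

I_D = 0.521 mA

V_GS = V_G = 2.01 V, so V_ov = 2.01 − 1.36 = 0.65 V.
k_n = μ_nC_ox · (W/L) = 7.04 mA/V².
Assume saturation: I_D = ½ k_n V_ov² = 0.5 × 7.04 × 0.65² = 1.49 mA, giving V_DS = V_DD − I_D R_D = 2.51 − 1.49 × 4.58 = -4.3 V.
But -4.3 V < V_ov = 0.65 V, so the device is actually in triode.
In triode I_D = k_n[V_ov V_DS − ½ V_DS²] and I_D = (V_DD − V_DS)/R_D. Equating: 16.1 V_DS² − 21.96 V_DS + 2.51 = 0, giving V_DS = 0.126 V (the root below V_ov).
I_D = (2.51 − 0.126) / 4.58 = 0.521 mA.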